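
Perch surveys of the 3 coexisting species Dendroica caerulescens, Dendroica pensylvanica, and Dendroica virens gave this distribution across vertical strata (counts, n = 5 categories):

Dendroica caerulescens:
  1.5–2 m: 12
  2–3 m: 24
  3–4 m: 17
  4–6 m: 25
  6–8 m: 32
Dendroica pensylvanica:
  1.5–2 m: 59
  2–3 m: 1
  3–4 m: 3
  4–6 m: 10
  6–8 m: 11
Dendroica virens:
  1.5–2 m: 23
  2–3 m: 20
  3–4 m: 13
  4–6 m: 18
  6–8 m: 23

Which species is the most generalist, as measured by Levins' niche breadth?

Dendroica virens

Proportions for Dendroica caerulescens (n=110): 12/110=0.1091, 24/110=0.2182, 17/110=0.1545, 25/110=0.2273, 32/110=0.2909
Proportions for Dendroica pensylvanica (n=84): 59/84=0.7024, 1/84=0.0119, 3/84=0.0357, 10/84=0.1190, 11/84=0.1310
Proportions for Dendroica virens (n=97): 23/97=0.2371, 20/97=0.2062, 13/97=0.1340, 18/97=0.1856, 23/97=0.2371
Σp_caerᵢ² = 0.1091² + 0.2182² + 0.1545² + 0.2273² + 0.2909² = 0.011903 + 0.047611 + 0.023870 + 0.051665 + 0.084623 = 0.219672
B_caer = 1 / 0.219672 = 4.5522
Σp_pensᵢ² = 0.7024² + 0.0119² + 0.0357² + 0.1190² + 0.1310² = 0.493366 + 0.000142 + 0.001274 + 0.014161 + 0.017161 = 0.526104
B_pens = 1 / 0.526104 = 1.9008
Σp_vireᵢ² = 0.2371² + 0.2062² + 0.1340² + 0.1856² + 0.2371² = 0.056216 + 0.042518 + 0.017956 + 0.034447 + 0.056216 = 0.207353
B_vire = 1 / 0.207353 = 4.8227
Highest B → broadest niche (most generalist): Dendroica virens (B = 4.82).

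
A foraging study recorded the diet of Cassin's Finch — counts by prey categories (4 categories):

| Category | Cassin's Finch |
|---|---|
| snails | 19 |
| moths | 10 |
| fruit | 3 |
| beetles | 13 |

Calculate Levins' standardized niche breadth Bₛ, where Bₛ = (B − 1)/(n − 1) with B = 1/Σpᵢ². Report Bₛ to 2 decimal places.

0.72

Proportions for Cassin's Finch (n=45): 19/45=0.4222, 10/45=0.2222, 3/45=0.0667, 13/45=0.2889
Σpᵢ² = 0.4222² + 0.2222² + 0.0667² + 0.2889² = 0.178253 + 0.049373 + 0.004449 + 0.083463 = 0.315538
B = 1 / 0.315538 = 3.1692
Bₛ = (B − 1)/(n − 1) = (3.1692 − 1)/(4 − 1) = 2.1692/3 = 0.7231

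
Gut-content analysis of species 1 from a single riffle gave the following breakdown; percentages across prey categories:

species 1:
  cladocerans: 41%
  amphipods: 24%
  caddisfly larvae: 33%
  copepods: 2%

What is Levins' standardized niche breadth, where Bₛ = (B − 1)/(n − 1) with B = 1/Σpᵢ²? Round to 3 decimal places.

Convert percentages to proportions (divide by 100).
Σpᵢ² = 0.41² + 0.24² + 0.33² + 0.02² = 0.1681 + 0.0576 + 0.1089 + 0.0004 = 0.3350
B = 1 / 0.3350 = 2.98507
Bₛ = (B − 1)/(n − 1) = (2.98507 − 1)/(4 − 1) = 1.98507/3 = 0.66169

0.662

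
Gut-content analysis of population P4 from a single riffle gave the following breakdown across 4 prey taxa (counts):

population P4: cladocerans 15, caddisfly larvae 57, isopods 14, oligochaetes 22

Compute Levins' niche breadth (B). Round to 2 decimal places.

Proportions for population P4 (n=108): 15/108=0.1389, 57/108=0.5278, 14/108=0.1296, 22/108=0.2037
Σpᵢ² = 0.1389² + 0.5278² + 0.1296² + 0.2037² = 0.019293 + 0.278573 + 0.016796 + 0.041494 = 0.356156
B = 1 / 0.356156 = 2.8078

2.81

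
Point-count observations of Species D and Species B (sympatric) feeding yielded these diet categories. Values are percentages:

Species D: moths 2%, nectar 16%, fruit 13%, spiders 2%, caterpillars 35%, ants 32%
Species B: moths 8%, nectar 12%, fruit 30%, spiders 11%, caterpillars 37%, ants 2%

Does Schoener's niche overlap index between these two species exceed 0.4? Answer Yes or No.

Convert percentages to proportions (divide by 100).
Σ|p₁ᵢ − p₂ᵢ| = 0.06 + 0.04 + 0.17 + 0.09 + 0.02 + 0.30 = 0.68
D = 1 − ½ × 0.68 = 1 − 0.340 = 0.6600
D = 0.6600 > 0.4 → Yes.

Yes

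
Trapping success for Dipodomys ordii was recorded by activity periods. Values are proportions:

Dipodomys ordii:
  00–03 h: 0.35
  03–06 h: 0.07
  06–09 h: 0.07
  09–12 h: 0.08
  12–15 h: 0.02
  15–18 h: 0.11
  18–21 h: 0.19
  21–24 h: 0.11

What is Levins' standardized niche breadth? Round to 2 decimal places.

0.57

Σpᵢ² = 0.35² + 0.07² + 0.07² + 0.08² + 0.02² + 0.11² + 0.19² + 0.11² = 0.1225 + 0.0049 + 0.0049 + 0.0064 + 0.0004 + 0.0121 + 0.0361 + 0.0121 = 0.1994
B = 1 / 0.1994 = 5.0150
Bₛ = (B − 1)/(n − 1) = (5.0150 − 1)/(8 − 1) = 4.0150/7 = 0.5736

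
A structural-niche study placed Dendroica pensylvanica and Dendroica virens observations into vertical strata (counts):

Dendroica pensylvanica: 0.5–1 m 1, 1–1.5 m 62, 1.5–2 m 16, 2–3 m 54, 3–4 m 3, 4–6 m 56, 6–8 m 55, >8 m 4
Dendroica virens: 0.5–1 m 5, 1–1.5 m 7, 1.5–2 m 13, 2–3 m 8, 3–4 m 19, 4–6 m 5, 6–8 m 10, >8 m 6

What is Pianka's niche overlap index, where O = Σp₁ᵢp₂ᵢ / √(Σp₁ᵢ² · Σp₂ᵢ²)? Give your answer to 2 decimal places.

0.60

Proportions for Dendroica pensylvanica (n=251): 1/251=0.0040, 62/251=0.2470, 16/251=0.0637, 54/251=0.2151, 3/251=0.0120, 56/251=0.2231, 55/251=0.2191, 4/251=0.0159
Proportions for Dendroica virens (n=73): 5/73=0.0685, 7/73=0.0959, 13/73=0.1781, 8/73=0.1096, 19/73=0.2603, 5/73=0.0685, 10/73=0.1370, 6/73=0.0822
Σ p₁ᵢp₂ᵢ = 0.000274 + 0.023687 + 0.011345 + 0.023575 + 0.003124 + 0.015282 + 0.030017 + 0.001307 = 0.108611
Σp_1ᵢ² = 0.0040² + 0.2470² + 0.0637² + 0.2151² + 0.0120² + 0.2231² + 0.2191² + 0.0159² = 0.000016 + 0.061009 + 0.004058 + 0.046268 + 0.000144 + 0.049774 + 0.048005 + 0.000253 = 0.209527
Σp_2ᵢ² = 0.0685² + 0.0959² + 0.1781² + 0.1096² + 0.2603² + 0.0685² + 0.1370² + 0.0822² = 0.004692 + 0.009197 + 0.031720 + 0.012012 + 0.067756 + 0.004692 + 0.018769 + 0.006757 = 0.155595
O = 0.108611 / √(0.209527 × 0.155595) = 0.108611 / 0.1805584 = 0.6015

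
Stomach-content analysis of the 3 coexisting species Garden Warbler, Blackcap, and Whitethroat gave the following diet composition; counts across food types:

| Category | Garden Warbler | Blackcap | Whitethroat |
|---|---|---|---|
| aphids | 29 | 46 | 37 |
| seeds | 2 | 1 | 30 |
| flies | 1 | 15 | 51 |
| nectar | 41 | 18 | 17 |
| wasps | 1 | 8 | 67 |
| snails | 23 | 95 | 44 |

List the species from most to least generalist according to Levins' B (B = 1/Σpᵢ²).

Whitethroat > Garden Warbler > Blackcap

Proportions for Garden Warbler (n=97): 29/97=0.2990, 2/97=0.0206, 1/97=0.0103, 41/97=0.4227, 1/97=0.0103, 23/97=0.2371
Proportions for Blackcap (n=183): 46/183=0.2514, 1/183=0.0055, 15/183=0.0820, 18/183=0.0984, 8/183=0.0437, 95/183=0.5191
Proportions for Whitethroat (n=246): 37/246=0.1504, 30/246=0.1220, 51/246=0.2073, 17/246=0.0691, 67/246=0.2724, 44/246=0.1789
Σp_Warbᵢ² = 0.2990² + 0.0206² + 0.0103² + 0.4227² + 0.0103² + 0.2371² = 0.089401 + 0.000424 + 0.000106 + 0.178675 + 0.000106 + 0.056216 = 0.324928
B_Warb = 1 / 0.324928 = 3.0776
Σp_Blacᵢ² = 0.2514² + 0.0055² + 0.0820² + 0.0984² + 0.0437² + 0.5191² = 0.063202 + 0.000030 + 0.006724 + 0.009683 + 0.001910 + 0.269465 = 0.351014
B_Blac = 1 / 0.351014 = 2.8489
Σp_Whitᵢ² = 0.1504² + 0.1220² + 0.2073² + 0.0691² + 0.2724² + 0.1789² = 0.022620 + 0.014884 + 0.042973 + 0.004775 + 0.074202 + 0.032005 = 0.191459
B_Whit = 1 / 0.191459 = 5.2231
Ranking by B (broadest → narrowest): Whitethroat (5.22) > Garden Warbler (3.08) > Blackcap (2.85)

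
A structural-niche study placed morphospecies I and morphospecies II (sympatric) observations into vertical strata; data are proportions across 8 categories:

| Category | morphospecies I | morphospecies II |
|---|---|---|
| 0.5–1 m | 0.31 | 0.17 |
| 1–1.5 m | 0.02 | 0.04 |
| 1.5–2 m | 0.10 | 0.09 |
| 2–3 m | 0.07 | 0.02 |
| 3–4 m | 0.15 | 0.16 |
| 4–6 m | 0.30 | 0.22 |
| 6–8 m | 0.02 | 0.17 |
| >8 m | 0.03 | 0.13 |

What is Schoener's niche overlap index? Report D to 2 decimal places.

Σ|p₁ᵢ − p₂ᵢ| = 0.14 + 0.02 + 0.01 + 0.05 + 0.01 + 0.08 + 0.15 + 0.10 = 0.56
D = 1 − ½ × 0.56 = 1 − 0.280 = 0.7200

0.72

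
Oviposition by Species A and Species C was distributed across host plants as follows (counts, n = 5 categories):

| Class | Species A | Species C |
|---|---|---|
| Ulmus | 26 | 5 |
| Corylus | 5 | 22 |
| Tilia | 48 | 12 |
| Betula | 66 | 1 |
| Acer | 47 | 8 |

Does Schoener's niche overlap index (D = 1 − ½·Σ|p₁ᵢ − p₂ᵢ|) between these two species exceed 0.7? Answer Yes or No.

Proportions for Species A (n=192): 26/192=0.1354, 5/192=0.0260, 48/192=0.2500, 66/192=0.3438, 47/192=0.2448
Proportions for Species C (n=48): 5/48=0.1042, 22/48=0.4583, 12/48=0.2500, 1/48=0.0208, 8/48=0.1667
Σ|p₁ᵢ − p₂ᵢ| = 0.0312 + 0.4323 + 0.0000 + 0.3230 + 0.0781 = 0.8646
D = 1 − ½ × 0.8646 = 1 − 0.43230 = 0.56770
D = 0.56770 < 0.7 → No.

No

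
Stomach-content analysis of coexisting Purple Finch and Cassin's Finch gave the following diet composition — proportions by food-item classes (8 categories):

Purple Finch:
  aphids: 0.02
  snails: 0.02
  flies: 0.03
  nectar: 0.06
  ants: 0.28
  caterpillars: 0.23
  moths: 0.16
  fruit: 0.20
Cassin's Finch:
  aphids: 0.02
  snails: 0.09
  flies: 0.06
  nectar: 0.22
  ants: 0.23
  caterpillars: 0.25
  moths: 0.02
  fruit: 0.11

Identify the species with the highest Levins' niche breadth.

Cassin's Finch

Σp_Purpᵢ² = 0.02² + 0.02² + 0.03² + 0.06² + 0.28² + 0.23² + 0.16² + 0.20² = 0.0004 + 0.0004 + 0.0009 + 0.0036 + 0.0784 + 0.0529 + 0.0256 + 0.0400 = 0.2022
B_Purp = 1 / 0.2022 = 4.9456
Σp_Cassᵢ² = 0.02² + 0.09² + 0.06² + 0.22² + 0.23² + 0.25² + 0.02² + 0.11² = 0.0004 + 0.0081 + 0.0036 + 0.0484 + 0.0529 + 0.0625 + 0.0004 + 0.0121 = 0.1884
B_Cass = 1 / 0.1884 = 5.3079
Highest B → broadest niche (most generalist): Cassin's Finch (B = 5.31).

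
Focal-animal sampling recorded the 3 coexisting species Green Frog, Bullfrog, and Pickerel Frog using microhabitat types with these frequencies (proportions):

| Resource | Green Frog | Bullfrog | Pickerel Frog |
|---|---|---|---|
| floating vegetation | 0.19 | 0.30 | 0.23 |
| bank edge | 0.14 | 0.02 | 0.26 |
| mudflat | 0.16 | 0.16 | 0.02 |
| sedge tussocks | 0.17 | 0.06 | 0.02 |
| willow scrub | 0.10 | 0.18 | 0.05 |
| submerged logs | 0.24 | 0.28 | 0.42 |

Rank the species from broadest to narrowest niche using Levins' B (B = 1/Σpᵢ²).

Green Frog > Bullfrog > Pickerel Frog

Σp_Greeᵢ² = 0.19² + 0.14² + 0.16² + 0.17² + 0.10² + 0.24² = 0.0361 + 0.0196 + 0.0256 + 0.0289 + 0.0100 + 0.0576 = 0.1778
B_Gree = 1 / 0.1778 = 5.6243
Σp_Bullᵢ² = 0.30² + 0.02² + 0.16² + 0.06² + 0.18² + 0.28² = 0.0900 + 0.0004 + 0.0256 + 0.0036 + 0.0324 + 0.0784 = 0.2304
B_Bull = 1 / 0.2304 = 4.3403
Σp_Pickᵢ² = 0.23² + 0.26² + 0.02² + 0.02² + 0.05² + 0.42² = 0.0529 + 0.0676 + 0.0004 + 0.0004 + 0.0025 + 0.1764 = 0.3002
B_Pick = 1 / 0.3002 = 3.3311
Ranking by B (broadest → narrowest): Green Frog (5.62) > Bullfrog (4.34) > Pickerel Frog (3.33)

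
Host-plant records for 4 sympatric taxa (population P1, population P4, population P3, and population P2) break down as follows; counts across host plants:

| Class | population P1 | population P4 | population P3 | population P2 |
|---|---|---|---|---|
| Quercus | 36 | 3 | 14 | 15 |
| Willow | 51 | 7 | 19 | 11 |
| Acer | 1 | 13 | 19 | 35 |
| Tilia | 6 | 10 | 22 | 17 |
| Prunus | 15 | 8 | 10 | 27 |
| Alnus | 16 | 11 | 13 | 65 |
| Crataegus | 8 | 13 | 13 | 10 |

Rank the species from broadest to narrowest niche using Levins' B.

Proportions for population P1 (n=133): 36/133=0.2707, 51/133=0.3835, 1/133=0.0075, 6/133=0.0451, 15/133=0.1128, 16/133=0.1203, 8/133=0.0602
Proportions for population P4 (n=65): 3/65=0.0462, 7/65=0.1077, 13/65=0.2000, 10/65=0.1538, 8/65=0.1231, 11/65=0.1692, 13/65=0.2000
Proportions for population P3 (n=110): 14/110=0.1273, 19/110=0.1727, 19/110=0.1727, 22/110=0.2000, 10/110=0.0909, 13/110=0.1182, 13/110=0.1182
Proportions for population P2 (n=180): 15/180=0.0833, 11/180=0.0611, 35/180=0.1944, 17/180=0.0944, 27/180=0.1500, 65/180=0.3611, 10/180=0.0556
Σp_P1ᵢ² = 0.2707² + 0.3835² + 0.0075² + 0.0451² + 0.1128² + 0.1203² + 0.0602² = 0.073278 + 0.147072 + 0.000056 + 0.002034 + 0.012724 + 0.014472 + 0.003624 = 0.253260
B_P1 = 1 / 0.253260 = 3.9485
Σp_P4ᵢ² = 0.0462² + 0.1077² + 0.2000² + 0.1538² + 0.1231² + 0.1692² + 0.2000² = 0.002134 + 0.011599 + 0.040000 + 0.023654 + 0.015154 + 0.028629 + 0.040000 = 0.161170
B_P4 = 1 / 0.161170 = 6.2046
Σp_P3ᵢ² = 0.1273² + 0.1727² + 0.1727² + 0.2000² + 0.0909² + 0.1182² + 0.1182² = 0.016205 + 0.029825 + 0.029825 + 0.040000 + 0.008263 + 0.013971 + 0.013971 = 0.152060
B_P3 = 1 / 0.152060 = 6.5764
Σp_P2ᵢ² = 0.0833² + 0.0611² + 0.1944² + 0.0944² + 0.1500² + 0.3611² + 0.0556² = 0.006939 + 0.003733 + 0.037791 + 0.008911 + 0.022500 + 0.130393 + 0.003091 = 0.213358
B_P2 = 1 / 0.213358 = 4.6870
Ranking by B (broadest → narrowest): population P3 (6.58) > population P4 (6.20) > population P2 (4.69) > population P1 (3.95)

population P3 > population P4 > population P2 > population P1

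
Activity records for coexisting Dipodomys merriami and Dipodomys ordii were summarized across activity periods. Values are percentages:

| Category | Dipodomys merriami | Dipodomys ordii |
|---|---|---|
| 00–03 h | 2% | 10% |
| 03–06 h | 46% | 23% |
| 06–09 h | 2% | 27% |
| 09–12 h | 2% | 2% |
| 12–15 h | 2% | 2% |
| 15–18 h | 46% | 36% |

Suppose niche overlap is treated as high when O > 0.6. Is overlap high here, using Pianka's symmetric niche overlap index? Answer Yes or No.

Convert percentages to proportions (divide by 100).
Σ p₁ᵢp₂ᵢ = 0.0020 + 0.1058 + 0.0054 + 0.0004 + 0.0004 + 0.1656 = 0.2796
Σp_1ᵢ² = 0.02² + 0.46² + 0.02² + 0.02² + 0.02² + 0.46² = 0.0004 + 0.2116 + 0.0004 + 0.0004 + 0.0004 + 0.2116 = 0.4248
Σp_2ᵢ² = 0.10² + 0.23² + 0.27² + 0.02² + 0.02² + 0.36² = 0.0100 + 0.0529 + 0.0729 + 0.0004 + 0.0004 + 0.1296 = 0.2662
O = 0.2796 / √(0.4248 × 0.2662) = 0.2796 / 0.33628 = 0.8314
O = 0.8314 > 0.6 → Yes.

Yes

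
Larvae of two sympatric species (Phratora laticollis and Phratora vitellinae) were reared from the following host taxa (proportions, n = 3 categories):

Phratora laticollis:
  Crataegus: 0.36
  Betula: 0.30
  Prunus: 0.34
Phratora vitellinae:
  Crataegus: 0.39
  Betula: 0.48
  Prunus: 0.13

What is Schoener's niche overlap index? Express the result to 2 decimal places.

Σ|p₁ᵢ − p₂ᵢ| = 0.03 + 0.18 + 0.21 = 0.42
D = 1 − ½ × 0.42 = 1 − 0.210 = 0.7900

0.79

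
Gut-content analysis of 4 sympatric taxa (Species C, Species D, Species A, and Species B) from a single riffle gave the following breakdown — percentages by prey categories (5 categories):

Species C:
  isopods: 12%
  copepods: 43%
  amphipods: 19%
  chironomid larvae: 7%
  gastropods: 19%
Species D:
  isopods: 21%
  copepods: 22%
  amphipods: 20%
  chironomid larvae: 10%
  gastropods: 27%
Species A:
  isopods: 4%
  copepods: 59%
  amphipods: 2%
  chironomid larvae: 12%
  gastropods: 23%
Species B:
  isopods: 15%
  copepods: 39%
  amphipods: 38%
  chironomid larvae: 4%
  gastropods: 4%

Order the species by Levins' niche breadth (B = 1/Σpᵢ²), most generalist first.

Species D > Species C > Species B > Species A

Convert percentages to proportions (divide by 100).
Σp_Cᵢ² = 0.12² + 0.43² + 0.19² + 0.07² + 0.19² = 0.0144 + 0.1849 + 0.0361 + 0.0049 + 0.0361 = 0.2764
B_C = 1 / 0.2764 = 3.6179
Σp_Dᵢ² = 0.21² + 0.22² + 0.20² + 0.10² + 0.27² = 0.0441 + 0.0484 + 0.0400 + 0.0100 + 0.0729 = 0.2154
B_D = 1 / 0.2154 = 4.6425
Σp_Aᵢ² = 0.04² + 0.59² + 0.02² + 0.12² + 0.23² = 0.0016 + 0.3481 + 0.0004 + 0.0144 + 0.0529 = 0.4174
B_A = 1 / 0.4174 = 2.3958
Σp_Bᵢ² = 0.15² + 0.39² + 0.38² + 0.04² + 0.04² = 0.0225 + 0.1521 + 0.1444 + 0.0016 + 0.0016 = 0.3222
B_B = 1 / 0.3222 = 3.1037
Ranking by B (broadest → narrowest): Species D (4.64) > Species C (3.62) > Species B (3.10) > Species A (2.40)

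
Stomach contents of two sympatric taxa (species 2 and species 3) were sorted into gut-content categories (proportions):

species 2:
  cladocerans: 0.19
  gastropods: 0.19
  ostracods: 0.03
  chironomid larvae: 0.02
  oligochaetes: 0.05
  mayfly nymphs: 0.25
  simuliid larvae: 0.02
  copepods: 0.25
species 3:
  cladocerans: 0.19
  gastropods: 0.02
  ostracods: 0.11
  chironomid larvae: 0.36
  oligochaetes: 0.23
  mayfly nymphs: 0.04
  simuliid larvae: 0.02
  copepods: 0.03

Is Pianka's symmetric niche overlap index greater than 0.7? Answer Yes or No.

Σ p₁ᵢp₂ᵢ = 0.0361 + 0.0038 + 0.0033 + 0.0072 + 0.0115 + 0.0100 + 0.0004 + 0.0075 = 0.0798
Σp_1ᵢ² = 0.19² + 0.19² + 0.03² + 0.02² + 0.05² + 0.25² + 0.02² + 0.25² = 0.0361 + 0.0361 + 0.0009 + 0.0004 + 0.0025 + 0.0625 + 0.0004 + 0.0625 = 0.2014
Σp_2ᵢ² = 0.19² + 0.02² + 0.11² + 0.36² + 0.23² + 0.04² + 0.02² + 0.03² = 0.0361 + 0.0004 + 0.0121 + 0.1296 + 0.0529 + 0.0016 + 0.0004 + 0.0009 = 0.2340
O = 0.0798 / √(0.2014 × 0.2340) = 0.0798 / 0.21709 = 0.3676
O = 0.3676 < 0.7 → No.

No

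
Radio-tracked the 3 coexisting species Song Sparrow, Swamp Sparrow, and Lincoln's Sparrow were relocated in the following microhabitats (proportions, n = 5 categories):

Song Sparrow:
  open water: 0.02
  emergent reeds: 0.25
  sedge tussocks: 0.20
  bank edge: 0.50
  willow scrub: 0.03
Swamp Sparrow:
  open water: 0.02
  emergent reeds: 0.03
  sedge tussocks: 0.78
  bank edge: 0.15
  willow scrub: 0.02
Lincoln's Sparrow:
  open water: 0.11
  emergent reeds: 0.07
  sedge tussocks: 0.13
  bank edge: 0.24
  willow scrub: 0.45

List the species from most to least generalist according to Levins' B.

Σp_Songᵢ² = 0.02² + 0.25² + 0.20² + 0.50² + 0.03² = 0.0004 + 0.0625 + 0.0400 + 0.2500 + 0.0009 = 0.3538
B_Song = 1 / 0.3538 = 2.8265
Σp_Swamᵢ² = 0.02² + 0.03² + 0.78² + 0.15² + 0.02² = 0.0004 + 0.0009 + 0.6084 + 0.0225 + 0.0004 = 0.6326
B_Swam = 1 / 0.6326 = 1.5808
Σp_Lincᵢ² = 0.11² + 0.07² + 0.13² + 0.24² + 0.45² = 0.0121 + 0.0049 + 0.0169 + 0.0576 + 0.2025 = 0.2940
B_Linc = 1 / 0.2940 = 3.4014
Ranking by B (broadest → narrowest): Lincoln's Sparrow (3.40) > Song Sparrow (2.83) > Swamp Sparrow (1.58)

Lincoln's Sparrow > Song Sparrow > Swamp Sparrow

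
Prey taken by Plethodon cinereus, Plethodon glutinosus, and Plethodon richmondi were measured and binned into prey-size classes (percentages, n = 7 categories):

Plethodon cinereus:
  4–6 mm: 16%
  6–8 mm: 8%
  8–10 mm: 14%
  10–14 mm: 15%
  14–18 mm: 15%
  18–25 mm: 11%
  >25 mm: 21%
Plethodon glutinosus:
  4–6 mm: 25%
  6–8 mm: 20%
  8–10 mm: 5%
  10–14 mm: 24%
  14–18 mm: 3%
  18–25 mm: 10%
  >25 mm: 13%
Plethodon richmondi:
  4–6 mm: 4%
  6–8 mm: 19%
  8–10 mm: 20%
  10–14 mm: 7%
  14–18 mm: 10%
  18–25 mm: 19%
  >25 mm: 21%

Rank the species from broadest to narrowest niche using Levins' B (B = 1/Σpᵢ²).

Plethodon cinereus > Plethodon richmondi > Plethodon glutinosus

Convert percentages to proportions (divide by 100).
Σp_cineᵢ² = 0.16² + 0.08² + 0.14² + 0.15² + 0.15² + 0.11² + 0.21² = 0.0256 + 0.0064 + 0.0196 + 0.0225 + 0.0225 + 0.0121 + 0.0441 = 0.1528
B_cine = 1 / 0.1528 = 6.5445
Σp_glutᵢ² = 0.25² + 0.20² + 0.05² + 0.24² + 0.03² + 0.10² + 0.13² = 0.0625 + 0.0400 + 0.0025 + 0.0576 + 0.0009 + 0.0100 + 0.0169 = 0.1904
B_glut = 1 / 0.1904 = 5.2521
Σp_richᵢ² = 0.04² + 0.19² + 0.20² + 0.07² + 0.10² + 0.19² + 0.21² = 0.0016 + 0.0361 + 0.0400 + 0.0049 + 0.0100 + 0.0361 + 0.0441 = 0.1728
B_rich = 1 / 0.1728 = 5.7870
Ranking by B (broadest → narrowest): Plethodon cinereus (6.54) > Plethodon richmondi (5.79) > Plethodon glutinosus (5.25)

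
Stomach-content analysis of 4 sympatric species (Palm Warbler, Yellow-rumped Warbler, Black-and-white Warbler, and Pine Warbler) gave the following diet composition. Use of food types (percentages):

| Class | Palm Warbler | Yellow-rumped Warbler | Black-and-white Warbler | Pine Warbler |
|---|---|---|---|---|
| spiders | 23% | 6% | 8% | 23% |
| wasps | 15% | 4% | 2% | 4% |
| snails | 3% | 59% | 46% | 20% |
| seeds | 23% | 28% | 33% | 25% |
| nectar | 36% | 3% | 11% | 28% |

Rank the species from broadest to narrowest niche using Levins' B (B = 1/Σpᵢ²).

Convert percentages to proportions (divide by 100).
Σp_Palmᵢ² = 0.23² + 0.15² + 0.03² + 0.23² + 0.36² = 0.0529 + 0.0225 + 0.0009 + 0.0529 + 0.1296 = 0.2588
B_Palm = 1 / 0.2588 = 3.8640
Σp_Yellᵢ² = 0.06² + 0.04² + 0.59² + 0.28² + 0.03² = 0.0036 + 0.0016 + 0.3481 + 0.0784 + 0.0009 = 0.4326
B_Yell = 1 / 0.4326 = 2.3116
Σp_Blacᵢ² = 0.08² + 0.02² + 0.46² + 0.33² + 0.11² = 0.0064 + 0.0004 + 0.2116 + 0.1089 + 0.0121 = 0.3394
B_Blac = 1 / 0.3394 = 2.9464
Σp_Pineᵢ² = 0.23² + 0.04² + 0.20² + 0.25² + 0.28² = 0.0529 + 0.0016 + 0.0400 + 0.0625 + 0.0784 = 0.2354
B_Pine = 1 / 0.2354 = 4.2481
Ranking by B (broadest → narrowest): Pine Warbler (4.25) > Palm Warbler (3.86) > Black-and-white Warbler (2.95) > Yellow-rumped Warbler (2.31)

Pine Warbler > Palm Warbler > Black-and-white Warbler > Yellow-rumped Warbler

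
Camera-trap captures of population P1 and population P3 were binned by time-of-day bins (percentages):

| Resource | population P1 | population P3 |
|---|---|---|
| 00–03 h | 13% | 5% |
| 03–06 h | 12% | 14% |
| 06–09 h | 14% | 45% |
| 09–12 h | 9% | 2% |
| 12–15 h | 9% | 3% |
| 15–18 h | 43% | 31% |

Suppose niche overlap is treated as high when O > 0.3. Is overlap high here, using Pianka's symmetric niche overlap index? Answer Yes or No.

Convert percentages to proportions (divide by 100).
Σ p₁ᵢp₂ᵢ = 0.0065 + 0.0168 + 0.0630 + 0.0018 + 0.0027 + 0.1333 = 0.2241
Σp_1ᵢ² = 0.13² + 0.12² + 0.14² + 0.09² + 0.09² + 0.43² = 0.0169 + 0.0144 + 0.0196 + 0.0081 + 0.0081 + 0.1849 = 0.2520
Σp_2ᵢ² = 0.05² + 0.14² + 0.45² + 0.02² + 0.03² + 0.31² = 0.0025 + 0.0196 + 0.2025 + 0.0004 + 0.0009 + 0.0961 = 0.3220
O = 0.2241 / √(0.2520 × 0.3220) = 0.2241 / 0.28486 = 0.7867
O = 0.7867 > 0.3 → Yes.

Yes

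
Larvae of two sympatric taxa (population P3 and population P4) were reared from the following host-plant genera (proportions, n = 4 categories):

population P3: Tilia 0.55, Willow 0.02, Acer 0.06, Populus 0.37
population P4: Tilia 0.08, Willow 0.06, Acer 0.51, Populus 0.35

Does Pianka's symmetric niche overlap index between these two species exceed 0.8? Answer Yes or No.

Σ p₁ᵢp₂ᵢ = 0.0440 + 0.0012 + 0.0306 + 0.1295 = 0.2053
Σp_1ᵢ² = 0.55² + 0.02² + 0.06² + 0.37² = 0.3025 + 0.0004 + 0.0036 + 0.1369 = 0.4434
Σp_2ᵢ² = 0.08² + 0.06² + 0.51² + 0.35² = 0.0064 + 0.0036 + 0.2601 + 0.1225 = 0.3926
O = 0.2053 / √(0.4434 × 0.3926) = 0.2053 / 0.41723 = 0.4921
O = 0.4921 < 0.8 → No.

No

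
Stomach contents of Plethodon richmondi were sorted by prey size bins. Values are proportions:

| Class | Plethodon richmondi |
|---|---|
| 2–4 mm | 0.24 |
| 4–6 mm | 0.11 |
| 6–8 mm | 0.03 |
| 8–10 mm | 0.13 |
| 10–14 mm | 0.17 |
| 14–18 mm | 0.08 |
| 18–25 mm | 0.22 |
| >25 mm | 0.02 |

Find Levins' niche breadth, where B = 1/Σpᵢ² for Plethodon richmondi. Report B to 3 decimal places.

5.828

Σpᵢ² = 0.24² + 0.11² + 0.03² + 0.13² + 0.17² + 0.08² + 0.22² + 0.02² = 0.0576 + 0.0121 + 0.0009 + 0.0169 + 0.0289 + 0.0064 + 0.0484 + 0.0004 = 0.1716
B = 1 / 0.1716 = 5.82751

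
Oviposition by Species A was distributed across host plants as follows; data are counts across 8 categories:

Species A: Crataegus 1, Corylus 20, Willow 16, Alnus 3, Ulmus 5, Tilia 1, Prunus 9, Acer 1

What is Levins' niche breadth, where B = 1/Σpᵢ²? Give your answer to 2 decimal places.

4.05

Proportions for Species A (n=56): 1/56=0.0179, 20/56=0.3571, 16/56=0.2857, 3/56=0.0536, 5/56=0.0893, 1/56=0.0179, 9/56=0.1607, 1/56=0.0179
Σpᵢ² = 0.0179² + 0.3571² + 0.2857² + 0.0536² + 0.0893² + 0.0179² + 0.1607² + 0.0179² = 0.000320 + 0.127520 + 0.081624 + 0.002873 + 0.007974 + 0.000320 + 0.025824 + 0.000320 = 0.246775
B = 1 / 0.246775 = 4.0523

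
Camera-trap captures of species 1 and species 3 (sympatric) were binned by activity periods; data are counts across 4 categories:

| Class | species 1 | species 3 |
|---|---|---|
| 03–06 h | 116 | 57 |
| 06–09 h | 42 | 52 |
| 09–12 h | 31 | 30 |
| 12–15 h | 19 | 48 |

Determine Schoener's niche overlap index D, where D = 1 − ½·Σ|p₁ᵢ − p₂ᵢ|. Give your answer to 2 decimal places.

Proportions for species 1 (n=208): 116/208=0.5577, 42/208=0.2019, 31/208=0.1490, 19/208=0.0913
Proportions for species 3 (n=187): 57/187=0.3048, 52/187=0.2781, 30/187=0.1604, 48/187=0.2567
Σ|p₁ᵢ − p₂ᵢ| = 0.2529 + 0.0762 + 0.0114 + 0.1654 = 0.5059
D = 1 − ½ × 0.5059 = 1 − 0.25295 = 0.74705

0.75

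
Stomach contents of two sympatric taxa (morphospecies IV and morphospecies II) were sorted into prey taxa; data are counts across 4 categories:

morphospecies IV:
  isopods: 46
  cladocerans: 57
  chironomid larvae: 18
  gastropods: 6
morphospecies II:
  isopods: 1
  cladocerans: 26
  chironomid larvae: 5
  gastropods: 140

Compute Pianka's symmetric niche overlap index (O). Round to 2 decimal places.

Proportions for morphospecies IV (n=127): 46/127=0.3622, 57/127=0.4488, 18/127=0.1417, 6/127=0.0472
Proportions for morphospecies II (n=172): 1/172=0.0058, 26/172=0.1512, 5/172=0.0291, 140/172=0.8140
Σ p₁ᵢp₂ᵢ = 0.002101 + 0.067859 + 0.004123 + 0.038421 = 0.112504
Σp_1ᵢ² = 0.3622² + 0.4488² + 0.1417² + 0.0472² = 0.131189 + 0.201421 + 0.020079 + 0.002228 = 0.354917
Σp_2ᵢ² = 0.0058² + 0.1512² + 0.0291² + 0.8140² = 0.000034 + 0.022861 + 0.000847 + 0.662596 = 0.686338
O = 0.112504 / √(0.354917 × 0.686338) = 0.112504 / 0.4935514 = 0.2279

0.23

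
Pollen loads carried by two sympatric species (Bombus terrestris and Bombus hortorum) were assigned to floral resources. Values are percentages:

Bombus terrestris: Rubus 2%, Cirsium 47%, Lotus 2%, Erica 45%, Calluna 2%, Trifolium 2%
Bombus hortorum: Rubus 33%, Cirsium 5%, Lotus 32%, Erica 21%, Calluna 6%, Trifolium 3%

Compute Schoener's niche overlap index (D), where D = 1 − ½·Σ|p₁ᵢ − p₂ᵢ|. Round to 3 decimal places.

Convert percentages to proportions (divide by 100).
Σ|p₁ᵢ − p₂ᵢ| = 0.31 + 0.42 + 0.30 + 0.24 + 0.04 + 0.01 = 1.32
D = 1 − ½ × 1.32 = 1 − 0.660 = 0.34000

0.340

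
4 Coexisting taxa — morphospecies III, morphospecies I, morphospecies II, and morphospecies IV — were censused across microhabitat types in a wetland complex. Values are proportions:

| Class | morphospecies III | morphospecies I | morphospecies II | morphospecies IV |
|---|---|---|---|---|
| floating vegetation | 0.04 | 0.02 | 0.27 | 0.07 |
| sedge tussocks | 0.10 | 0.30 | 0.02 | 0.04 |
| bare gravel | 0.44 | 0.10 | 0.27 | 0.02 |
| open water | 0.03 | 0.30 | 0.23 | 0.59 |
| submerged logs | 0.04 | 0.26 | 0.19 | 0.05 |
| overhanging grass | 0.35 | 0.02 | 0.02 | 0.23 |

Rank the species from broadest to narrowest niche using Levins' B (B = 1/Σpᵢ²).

morphospecies II > morphospecies I > morphospecies III > morphospecies IV

Σp_IIIᵢ² = 0.04² + 0.10² + 0.44² + 0.03² + 0.04² + 0.35² = 0.0016 + 0.0100 + 0.1936 + 0.0009 + 0.0016 + 0.1225 = 0.3302
B_III = 1 / 0.3302 = 3.0285
Σp_Iᵢ² = 0.02² + 0.30² + 0.10² + 0.30² + 0.26² + 0.02² = 0.0004 + 0.0900 + 0.0100 + 0.0900 + 0.0676 + 0.0004 = 0.2584
B_I = 1 / 0.2584 = 3.8700
Σp_IIᵢ² = 0.27² + 0.02² + 0.27² + 0.23² + 0.19² + 0.02² = 0.0729 + 0.0004 + 0.0729 + 0.0529 + 0.0361 + 0.0004 = 0.2356
B_II = 1 / 0.2356 = 4.2445
Σp_IVᵢ² = 0.07² + 0.04² + 0.02² + 0.59² + 0.05² + 0.23² = 0.0049 + 0.0016 + 0.0004 + 0.3481 + 0.0025 + 0.0529 = 0.4104
B_IV = 1 / 0.4104 = 2.4366
Ranking by B (broadest → narrowest): morphospecies II (4.24) > morphospecies I (3.87) > morphospecies III (3.03) > morphospecies IV (2.44)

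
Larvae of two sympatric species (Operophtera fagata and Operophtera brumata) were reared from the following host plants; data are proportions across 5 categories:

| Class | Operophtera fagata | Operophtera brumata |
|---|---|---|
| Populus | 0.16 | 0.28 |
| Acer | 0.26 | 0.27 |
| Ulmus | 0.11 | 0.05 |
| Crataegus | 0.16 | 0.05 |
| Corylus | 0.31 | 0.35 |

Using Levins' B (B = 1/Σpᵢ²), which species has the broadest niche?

Σp_fagaᵢ² = 0.16² + 0.26² + 0.11² + 0.16² + 0.31² = 0.0256 + 0.0676 + 0.0121 + 0.0256 + 0.0961 = 0.2270
B_faga = 1 / 0.2270 = 4.4053
Σp_brumᵢ² = 0.28² + 0.27² + 0.05² + 0.05² + 0.35² = 0.0784 + 0.0729 + 0.0025 + 0.0025 + 0.1225 = 0.2788
B_brum = 1 / 0.2788 = 3.5868
Highest B → broadest niche (most generalist): Operophtera fagata (B = 4.41).

Operophtera fagata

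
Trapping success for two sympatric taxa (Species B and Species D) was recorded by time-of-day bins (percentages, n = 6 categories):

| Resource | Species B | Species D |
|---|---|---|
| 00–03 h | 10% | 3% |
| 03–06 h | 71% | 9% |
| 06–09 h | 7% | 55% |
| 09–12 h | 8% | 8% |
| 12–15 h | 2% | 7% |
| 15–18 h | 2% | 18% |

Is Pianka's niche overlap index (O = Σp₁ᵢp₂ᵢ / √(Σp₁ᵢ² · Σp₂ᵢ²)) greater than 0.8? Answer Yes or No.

Convert percentages to proportions (divide by 100).
Σ p₁ᵢp₂ᵢ = 0.0030 + 0.0639 + 0.0385 + 0.0064 + 0.0014 + 0.0036 = 0.1168
Σp_1ᵢ² = 0.10² + 0.71² + 0.07² + 0.08² + 0.02² + 0.02² = 0.0100 + 0.5041 + 0.0049 + 0.0064 + 0.0004 + 0.0004 = 0.5262
Σp_2ᵢ² = 0.03² + 0.09² + 0.55² + 0.08² + 0.07² + 0.18² = 0.0009 + 0.0081 + 0.3025 + 0.0064 + 0.0049 + 0.0324 = 0.3552
O = 0.1168 / √(0.5262 × 0.3552) = 0.1168 / 0.43233 = 0.2702
O = 0.2702 < 0.8 → No.

No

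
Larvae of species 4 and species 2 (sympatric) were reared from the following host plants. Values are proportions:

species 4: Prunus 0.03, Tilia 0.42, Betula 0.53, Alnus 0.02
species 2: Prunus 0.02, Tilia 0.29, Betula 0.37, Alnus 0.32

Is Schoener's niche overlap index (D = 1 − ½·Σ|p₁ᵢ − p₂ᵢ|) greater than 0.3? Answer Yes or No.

Yes

Σ|p₁ᵢ − p₂ᵢ| = 0.01 + 0.13 + 0.16 + 0.30 = 0.60
D = 1 − ½ × 0.60 = 1 − 0.300 = 0.7000
D = 0.7000 > 0.3 → Yes.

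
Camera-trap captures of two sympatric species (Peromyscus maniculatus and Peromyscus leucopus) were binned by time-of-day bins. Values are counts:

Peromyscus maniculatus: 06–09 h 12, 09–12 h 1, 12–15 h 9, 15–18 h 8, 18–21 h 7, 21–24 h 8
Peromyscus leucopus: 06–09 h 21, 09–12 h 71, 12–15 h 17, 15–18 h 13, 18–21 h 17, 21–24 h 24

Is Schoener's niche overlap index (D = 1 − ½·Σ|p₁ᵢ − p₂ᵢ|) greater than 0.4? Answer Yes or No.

Proportions for Peromyscus maniculatus (n=45): 12/45=0.2667, 1/45=0.0222, 9/45=0.2000, 8/45=0.1778, 7/45=0.1556, 8/45=0.1778
Proportions for Peromyscus leucopus (n=163): 21/163=0.1288, 71/163=0.4356, 17/163=0.1043, 13/163=0.0798, 17/163=0.1043, 24/163=0.1472
Σ|p₁ᵢ − p₂ᵢ| = 0.1379 + 0.4134 + 0.0957 + 0.0980 + 0.0513 + 0.0306 = 0.8269
D = 1 − ½ × 0.8269 = 1 − 0.41345 = 0.58655
D = 0.58655 > 0.4 → Yes.

Yes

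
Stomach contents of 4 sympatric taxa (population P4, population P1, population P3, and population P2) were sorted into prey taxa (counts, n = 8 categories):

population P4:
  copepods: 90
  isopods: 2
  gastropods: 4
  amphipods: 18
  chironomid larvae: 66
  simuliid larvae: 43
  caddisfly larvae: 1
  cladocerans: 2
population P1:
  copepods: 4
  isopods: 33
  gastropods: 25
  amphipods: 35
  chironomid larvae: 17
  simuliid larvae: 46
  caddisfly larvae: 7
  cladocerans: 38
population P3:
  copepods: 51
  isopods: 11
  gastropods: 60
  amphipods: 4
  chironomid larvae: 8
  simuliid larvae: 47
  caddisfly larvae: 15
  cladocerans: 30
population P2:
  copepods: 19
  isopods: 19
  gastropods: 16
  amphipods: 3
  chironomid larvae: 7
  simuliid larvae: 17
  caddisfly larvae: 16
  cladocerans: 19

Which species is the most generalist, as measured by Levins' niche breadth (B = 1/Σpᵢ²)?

population P2

Proportions for population P4 (n=226): 90/226=0.3982, 2/226=0.0088, 4/226=0.0177, 18/226=0.0796, 66/226=0.2920, 43/226=0.1903, 1/226=0.0044, 2/226=0.0088
Proportions for population P1 (n=205): 4/205=0.0195, 33/205=0.1610, 25/205=0.1220, 35/205=0.1707, 17/205=0.0829, 46/205=0.2244, 7/205=0.0341, 38/205=0.1854
Proportions for population P3 (n=226): 51/226=0.2257, 11/226=0.0487, 60/226=0.2655, 4/226=0.0177, 8/226=0.0354, 47/226=0.2080, 15/226=0.0664, 30/226=0.1327
Proportions for population P2 (n=116): 19/116=0.1638, 19/116=0.1638, 16/116=0.1379, 3/116=0.0259, 7/116=0.0603, 17/116=0.1466, 16/116=0.1379, 19/116=0.1638
Σp_P4ᵢ² = 0.3982² + 0.0088² + 0.0177² + 0.0796² + 0.2920² + 0.1903² + 0.0044² + 0.0088² = 0.158563 + 0.000077 + 0.000313 + 0.006336 + 0.085264 + 0.036214 + 0.000019 + 0.000077 = 0.286863
B_P4 = 1 / 0.286863 = 3.4860
Σp_P1ᵢ² = 0.0195² + 0.1610² + 0.1220² + 0.1707² + 0.0829² + 0.2244² + 0.0341² + 0.1854² = 0.000380 + 0.025921 + 0.014884 + 0.029138 + 0.006872 + 0.050355 + 0.001163 + 0.034373 = 0.163086
B_P1 = 1 / 0.163086 = 6.1317
Σp_P3ᵢ² = 0.2257² + 0.0487² + 0.2655² + 0.0177² + 0.0354² + 0.2080² + 0.0664² + 0.1327² = 0.050940 + 0.002372 + 0.070490 + 0.000313 + 0.001253 + 0.043264 + 0.004409 + 0.017609 = 0.190650
B_P3 = 1 / 0.190650 = 5.2452
Σp_P2ᵢ² = 0.1638² + 0.1638² + 0.1379² + 0.0259² + 0.0603² + 0.1466² + 0.1379² + 0.1638² = 0.026830 + 0.026830 + 0.019016 + 0.000671 + 0.003636 + 0.021492 + 0.019016 + 0.026830 = 0.144321
B_P2 = 1 / 0.144321 = 6.9290
Highest B → broadest niche (most generalist): population P2 (B = 6.93).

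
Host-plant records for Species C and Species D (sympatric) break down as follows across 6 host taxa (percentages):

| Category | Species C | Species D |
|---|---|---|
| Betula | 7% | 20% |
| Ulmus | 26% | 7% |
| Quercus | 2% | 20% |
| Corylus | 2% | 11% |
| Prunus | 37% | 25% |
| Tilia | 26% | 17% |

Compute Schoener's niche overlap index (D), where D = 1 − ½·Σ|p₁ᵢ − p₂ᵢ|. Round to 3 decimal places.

Convert percentages to proportions (divide by 100).
Σ|p₁ᵢ − p₂ᵢ| = 0.13 + 0.19 + 0.18 + 0.09 + 0.12 + 0.09 = 0.80
D = 1 − ½ × 0.80 = 1 − 0.400 = 0.60000

0.600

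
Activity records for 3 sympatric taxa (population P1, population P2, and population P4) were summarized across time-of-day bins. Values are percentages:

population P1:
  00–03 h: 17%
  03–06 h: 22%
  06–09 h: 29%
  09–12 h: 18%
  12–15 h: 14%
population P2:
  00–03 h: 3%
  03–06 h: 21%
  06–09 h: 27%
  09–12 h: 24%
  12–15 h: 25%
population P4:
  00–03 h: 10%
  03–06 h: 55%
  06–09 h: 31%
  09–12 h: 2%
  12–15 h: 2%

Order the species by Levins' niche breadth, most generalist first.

population P1 > population P2 > population P4

Convert percentages to proportions (divide by 100).
Σp_P1ᵢ² = 0.17² + 0.22² + 0.29² + 0.18² + 0.14² = 0.0289 + 0.0484 + 0.0841 + 0.0324 + 0.0196 = 0.2134
B_P1 = 1 / 0.2134 = 4.6860
Σp_P2ᵢ² = 0.03² + 0.21² + 0.27² + 0.24² + 0.25² = 0.0009 + 0.0441 + 0.0729 + 0.0576 + 0.0625 = 0.2380
B_P2 = 1 / 0.2380 = 4.2017
Σp_P4ᵢ² = 0.10² + 0.55² + 0.31² + 0.02² + 0.02² = 0.0100 + 0.3025 + 0.0961 + 0.0004 + 0.0004 = 0.4094
B_P4 = 1 / 0.4094 = 2.4426
Ranking by B (broadest → narrowest): population P1 (4.69) > population P2 (4.20) > population P4 (2.44)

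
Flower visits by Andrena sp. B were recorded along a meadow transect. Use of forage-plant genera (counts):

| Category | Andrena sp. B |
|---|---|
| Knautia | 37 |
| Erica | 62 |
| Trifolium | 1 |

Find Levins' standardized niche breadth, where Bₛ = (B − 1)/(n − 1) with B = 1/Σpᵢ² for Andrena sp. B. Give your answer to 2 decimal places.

0.46

Proportions for Andrena sp. B (n=100): 37/100=0.3700, 62/100=0.6200, 1/100=0.0100
Σpᵢ² = 0.3700² + 0.6200² + 0.0100² = 0.136900 + 0.384400 + 0.000100 = 0.521400
B = 1 / 0.521400 = 1.9179
Bₛ = (B − 1)/(n − 1) = (1.9179 − 1)/(3 − 1) = 0.9179/2 = 0.4590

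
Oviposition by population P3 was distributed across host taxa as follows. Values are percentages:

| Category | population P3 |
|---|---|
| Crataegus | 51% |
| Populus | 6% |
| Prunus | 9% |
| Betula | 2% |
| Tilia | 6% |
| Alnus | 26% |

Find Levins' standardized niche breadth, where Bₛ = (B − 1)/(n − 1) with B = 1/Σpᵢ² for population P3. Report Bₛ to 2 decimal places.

Convert percentages to proportions (divide by 100).
Σpᵢ² = 0.51² + 0.06² + 0.09² + 0.02² + 0.06² + 0.26² = 0.2601 + 0.0036 + 0.0081 + 0.0004 + 0.0036 + 0.0676 = 0.3434
B = 1 / 0.3434 = 2.9121
Bₛ = (B − 1)/(n − 1) = (2.9121 − 1)/(6 − 1) = 1.9121/5 = 0.3824

0.38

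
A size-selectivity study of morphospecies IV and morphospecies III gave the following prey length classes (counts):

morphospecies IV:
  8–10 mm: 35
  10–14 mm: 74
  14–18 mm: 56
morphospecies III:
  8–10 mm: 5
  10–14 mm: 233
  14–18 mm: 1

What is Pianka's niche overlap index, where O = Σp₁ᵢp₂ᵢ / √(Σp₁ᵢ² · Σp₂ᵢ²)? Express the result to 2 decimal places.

Proportions for morphospecies IV (n=165): 35/165=0.2121, 74/165=0.4485, 56/165=0.3394
Proportions for morphospecies III (n=239): 5/239=0.0209, 233/239=0.9749, 1/239=0.0042
Σ p₁ᵢp₂ᵢ = 0.004433 + 0.437243 + 0.001425 = 0.443101
Σp_1ᵢ² = 0.2121² + 0.4485² + 0.3394² = 0.044986 + 0.201152 + 0.115192 = 0.361330
Σp_2ᵢ² = 0.0209² + 0.9749² + 0.0042² = 0.000437 + 0.950430 + 0.000018 = 0.950885
O = 0.443101 / √(0.361330 × 0.950885) = 0.443101 / 0.5861598 = 0.7559

0.76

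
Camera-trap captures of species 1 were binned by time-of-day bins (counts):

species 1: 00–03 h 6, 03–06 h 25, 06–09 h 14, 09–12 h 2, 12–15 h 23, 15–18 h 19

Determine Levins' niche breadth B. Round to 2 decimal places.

Proportions for species 1 (n=89): 6/89=0.0674, 25/89=0.2809, 14/89=0.1573, 2/89=0.0225, 23/89=0.2584, 19/89=0.2135
Σpᵢ² = 0.0674² + 0.2809² + 0.1573² + 0.0225² + 0.2584² + 0.2135² = 0.004543 + 0.078905 + 0.024743 + 0.000506 + 0.066771 + 0.045582 = 0.221050
B = 1 / 0.221050 = 4.5239

4.52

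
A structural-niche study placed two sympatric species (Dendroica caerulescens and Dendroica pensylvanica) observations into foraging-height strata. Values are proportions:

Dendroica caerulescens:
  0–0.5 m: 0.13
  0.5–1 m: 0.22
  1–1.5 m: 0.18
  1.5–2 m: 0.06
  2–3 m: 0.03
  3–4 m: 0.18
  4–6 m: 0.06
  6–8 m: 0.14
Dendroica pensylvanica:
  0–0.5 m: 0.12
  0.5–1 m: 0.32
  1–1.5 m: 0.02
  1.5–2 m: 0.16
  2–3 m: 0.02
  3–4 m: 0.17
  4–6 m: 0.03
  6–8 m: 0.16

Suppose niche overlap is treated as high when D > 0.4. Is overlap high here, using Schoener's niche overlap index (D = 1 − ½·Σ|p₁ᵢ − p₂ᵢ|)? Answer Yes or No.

Σ|p₁ᵢ − p₂ᵢ| = 0.01 + 0.10 + 0.16 + 0.10 + 0.01 + 0.01 + 0.03 + 0.02 = 0.44
D = 1 − ½ × 0.44 = 1 − 0.220 = 0.7800
D = 0.7800 > 0.4 → Yes.

Yes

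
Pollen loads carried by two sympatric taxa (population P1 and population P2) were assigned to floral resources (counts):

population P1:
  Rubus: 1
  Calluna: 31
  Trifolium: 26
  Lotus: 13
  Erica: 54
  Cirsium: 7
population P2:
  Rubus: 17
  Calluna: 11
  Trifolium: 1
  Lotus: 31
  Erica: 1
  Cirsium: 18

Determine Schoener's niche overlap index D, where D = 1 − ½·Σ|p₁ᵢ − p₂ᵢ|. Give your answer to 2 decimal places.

Proportions for population P1 (n=132): 1/132=0.0076, 31/132=0.2348, 26/132=0.1970, 13/132=0.0985, 54/132=0.4091, 7/132=0.0530
Proportions for population P2 (n=79): 17/79=0.2152, 11/79=0.1392, 1/79=0.0127, 31/79=0.3924, 1/79=0.0127, 18/79=0.2278
Σ|p₁ᵢ − p₂ᵢ| = 0.2076 + 0.0956 + 0.1843 + 0.2939 + 0.3964 + 0.1748 = 1.3526
D = 1 − ½ × 1.3526 = 1 − 0.67630 = 0.32370

0.32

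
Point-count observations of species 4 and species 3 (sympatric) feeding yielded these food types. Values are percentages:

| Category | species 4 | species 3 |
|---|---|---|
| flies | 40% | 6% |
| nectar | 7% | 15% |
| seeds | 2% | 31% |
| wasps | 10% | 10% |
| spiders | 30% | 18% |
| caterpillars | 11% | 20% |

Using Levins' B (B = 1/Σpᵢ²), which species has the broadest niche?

species 3

Convert percentages to proportions (divide by 100).
Σp_4ᵢ² = 0.40² + 0.07² + 0.02² + 0.10² + 0.30² + 0.11² = 0.1600 + 0.0049 + 0.0004 + 0.0100 + 0.0900 + 0.0121 = 0.2774
B_4 = 1 / 0.2774 = 3.6049
Σp_3ᵢ² = 0.06² + 0.15² + 0.31² + 0.10² + 0.18² + 0.20² = 0.0036 + 0.0225 + 0.0961 + 0.0100 + 0.0324 + 0.0400 = 0.2046
B_3 = 1 / 0.2046 = 4.8876
Highest B → broadest niche (most generalist): species 3 (B = 4.89).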